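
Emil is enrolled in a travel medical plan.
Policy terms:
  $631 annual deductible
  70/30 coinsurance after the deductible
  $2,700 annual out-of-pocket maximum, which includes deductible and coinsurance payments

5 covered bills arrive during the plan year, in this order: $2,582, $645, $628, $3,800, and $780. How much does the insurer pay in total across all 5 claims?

#1 ($2,582): $631 finishes the deductible; $1,951 goes to coinsurance; traveler's 30% is $585.30. Cost to traveler: $1,216.30. OOP to date $1,216.30. Insurer: $2,582 − $1,216.30 = $1,365.70.
#2 ($645): 30% coinsurance on $645 = $193.50. Traveler pays $193.50; OOP now $1,409.80. Plan pays $645 − $193.50 = $451.50.
#3 ($628): deductible met; 30% of $628 = $188.40. Traveler pays $188.40; OOP now $1,598.20. Plan pays $628 − $188.40 = $439.60.
#4 ($3,800): 30% coinsurance on $3,800 = $1,140. Adding that to $1,598.20 gives $2,738.20, past the $2,700 cap; traveler pays only $2,700 − $1,598.20 = $1,101.80. Plan pays $3,800 − $1,101.80 = $2,698.20.
#5 ($780): deductible met; 30% of $780 = $234. That would push OOP to $2,934, over the $2,700 cap, so traveler pays $2,700 − $2,700 = $0. Plan pays $780 − $0 = $780.
Insurer total = bills − traveler's total = $8,435 − $2,700 = $5,735.

$5,735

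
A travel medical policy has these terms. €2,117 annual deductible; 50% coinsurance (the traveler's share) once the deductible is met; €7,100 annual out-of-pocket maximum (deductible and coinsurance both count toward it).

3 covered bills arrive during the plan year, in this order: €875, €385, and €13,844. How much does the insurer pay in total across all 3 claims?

€8,004

Bill 1, €875: fully absorbed by the deductible. Traveler pays €875; OOP now €875. Plan pays €875 − €875 = €0.
Bill 2, €385: all of it applies to the deductible. Traveler pays €385; OOP now €1,260. Insurer: €385 − €385 = €0.
Bill 3, €13,844: deductible takes €857, €12,987 remains; traveler's 50% is €6,493.50. Together that's €857 + €6,493.50 = €7,350.50. Adding that to €1,260 gives €8,610.50, past the €7,100 cap; traveler pays only €7,100 − €1,260 = €5,840. Plan pays €13,844 − €5,840 = €8,004.
Insurer total: €0 + €0 + €8,004 = €8,004.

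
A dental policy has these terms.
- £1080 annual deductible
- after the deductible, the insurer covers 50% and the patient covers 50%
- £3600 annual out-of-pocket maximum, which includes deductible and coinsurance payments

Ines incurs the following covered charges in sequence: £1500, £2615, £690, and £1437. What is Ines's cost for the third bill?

£345

Claim 1 (£1500): deductible takes £1080, £420 remains; 50% of £420 = £210. Cost to patient: £1290. OOP to date £1290.
Claim 2 (£2615): deductible already satisfied, so patient's share is 50% × £2615 = £1307.50. Patient pays £1307.50; OOP now £2597.50.
Claim 3 (£690): deductible met; 50% of £690 = £345. Patient pays £345; OOP now £2942.50.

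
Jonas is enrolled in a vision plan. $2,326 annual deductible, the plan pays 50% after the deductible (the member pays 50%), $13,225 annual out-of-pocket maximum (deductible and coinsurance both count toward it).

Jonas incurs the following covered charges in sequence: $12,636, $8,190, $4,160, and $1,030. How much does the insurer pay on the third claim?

$2,511

#1 ($12,636): $2,326 finishes the deductible; $10,310 goes to coinsurance; member's 50% is $5,155. Member owes $7,481 (running OOP $7,481). Insurer: $12,636 − $7,481 = $5,155.
#2 ($8,190): 50% coinsurance on $8,190 = $4,095. Member pays $4,095; OOP now $11,576. Insurer: $8,190 − $4,095 = $4,095.
#3 ($4,160): deductible already satisfied, so member's share is 50% × $4,160 = $2,080. OOP would hit $13,656 > $13,225, so the cap limits the member to $13,225 − $11,576 = $1,649. Insurer: $4,160 − $1,649 = $2,511.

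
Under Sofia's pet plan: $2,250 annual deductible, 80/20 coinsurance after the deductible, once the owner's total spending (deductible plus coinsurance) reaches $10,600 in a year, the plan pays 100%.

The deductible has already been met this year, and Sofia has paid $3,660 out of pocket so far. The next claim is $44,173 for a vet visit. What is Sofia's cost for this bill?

$6,940

The deductible is already satisfied, so the full bill goes to coinsurance.
Coinsurance: $44,173 × 20% = $8,834.60.
That would bring total out-of-pocket to $12,494.60, past the $10,600 cap. The owner is capped at $10,600 − $3,660 = $6,940 on this claim.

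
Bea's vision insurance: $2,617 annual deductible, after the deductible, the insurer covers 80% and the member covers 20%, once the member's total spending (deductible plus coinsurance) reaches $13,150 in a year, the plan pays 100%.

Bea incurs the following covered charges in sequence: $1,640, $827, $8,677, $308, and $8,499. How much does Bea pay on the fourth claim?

Claim 1 ($1,640): entire amount goes to the deductible. Member pays $1,640; OOP now $1,640.
Claim 2 ($827): fully absorbed by the deductible. Member pays $827; OOP now $2,467.
Claim 3 ($8,677): deductible takes $150, $8,527 remains; 20% of $8,527 = $1,705.40. Member pays $1,855.40; OOP now $4,322.40.
Claim 4 ($308): deductible already satisfied, so member's share is 20% × $308 = $61.60. Cost to member: $61.60. OOP to date $4,384.

$61.60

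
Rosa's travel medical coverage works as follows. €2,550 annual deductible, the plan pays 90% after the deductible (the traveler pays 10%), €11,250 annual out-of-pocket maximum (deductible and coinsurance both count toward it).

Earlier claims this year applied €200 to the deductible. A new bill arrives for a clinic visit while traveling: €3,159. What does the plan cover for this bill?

Deductible still to meet: €2,550 − €200 = €2,350.
After the €2,350 deductible portion, €3,159 − €2,350 = €809 is subject to coinsurance.
10% of €809 = €80.90 falls to the traveler.
Traveler responsibility before any cap: €2,350 + €80.90 = €2,430.90.
Cumulative spending €200 + €2,430.90 = €2,630.90 stays under the €11,250 maximum.
Insurer pays the balance: €3,159 − €2,430.90 = €728.10.

€728.10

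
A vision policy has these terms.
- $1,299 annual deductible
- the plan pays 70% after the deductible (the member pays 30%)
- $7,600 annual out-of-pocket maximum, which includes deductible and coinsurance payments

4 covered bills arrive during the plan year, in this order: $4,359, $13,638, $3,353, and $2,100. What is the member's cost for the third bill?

$1,005.90

Bill 1, $4,359: $1,299 finishes the deductible; $3,060 goes to coinsurance; coinsurance $3,060 × 30% = $918. Member owes $2,217 (running OOP $2,217).
Bill 2, $13,638: deductible met; 30% of $13,638 = $4,091.40. Cost to member: $4,091.40. OOP to date $6,308.40.
Bill 3, $3,353: 30% coinsurance on $3,353 = $1,005.90. Cost to member: $1,005.90. OOP to date $7,314.30.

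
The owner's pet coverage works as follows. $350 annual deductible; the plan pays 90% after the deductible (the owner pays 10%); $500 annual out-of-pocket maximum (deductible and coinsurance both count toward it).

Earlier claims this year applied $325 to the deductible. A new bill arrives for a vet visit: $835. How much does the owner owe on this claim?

$106

Deductible still to meet: $350 − $325 = $25.
That leaves $835 − $25 = $810 for coinsurance.
Owner's 10% share of $810 is $81.
So the owner owes $25 + $81 = $106 before any cap.
Year-to-date out-of-pocket becomes $325 + $106 = $431, still under the $500 maximum, so no cap applies.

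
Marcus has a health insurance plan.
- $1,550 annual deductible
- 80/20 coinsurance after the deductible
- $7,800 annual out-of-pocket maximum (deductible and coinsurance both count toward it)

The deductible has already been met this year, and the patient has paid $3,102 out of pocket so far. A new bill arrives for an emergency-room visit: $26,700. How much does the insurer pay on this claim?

$22,002

With the deductible met, the entire $26,700 is subject to coinsurance.
20% of $26,700 = $5,340 falls to the patient.
Adding $5,340 to the $3,102 already spent would give $8,442, which exceeds the $7,800 cap; the patient pays just $7,800 − $3,102 = $4,698.
The insurer covers the remainder: $26,700 − $4,698 = $22,002.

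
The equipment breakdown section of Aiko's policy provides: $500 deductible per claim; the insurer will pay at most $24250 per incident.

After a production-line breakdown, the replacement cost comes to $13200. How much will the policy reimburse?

After the deductible, $13200 − $500 = $12700 remains.
$12700 is within the $24250 limit, so the insurer pays $12700.

$12700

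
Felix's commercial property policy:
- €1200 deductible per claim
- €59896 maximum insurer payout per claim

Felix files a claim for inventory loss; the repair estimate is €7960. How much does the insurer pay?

Less the €1200 deductible: €7960 − €1200 = €6760.
That's under the €59896 cap, so the insurer reimburses the full €6760.

€6760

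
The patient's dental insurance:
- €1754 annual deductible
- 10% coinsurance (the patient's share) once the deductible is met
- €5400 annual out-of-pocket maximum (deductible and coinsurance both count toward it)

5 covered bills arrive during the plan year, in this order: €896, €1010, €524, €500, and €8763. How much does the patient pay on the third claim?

Claim 1 — €896: fully absorbed by the deductible. Patient pays €896; OOP now €896.
Claim 2 — €1010: deductible takes €858, €152 remains; patient's 10% is €15.20. Patient owes €873.20 (running OOP €1769.20).
Claim 3 — €524: deductible already satisfied, so patient's share is 10% × €524 = €52.40. Patient pays €52.40; OOP now €1821.60.

€52.40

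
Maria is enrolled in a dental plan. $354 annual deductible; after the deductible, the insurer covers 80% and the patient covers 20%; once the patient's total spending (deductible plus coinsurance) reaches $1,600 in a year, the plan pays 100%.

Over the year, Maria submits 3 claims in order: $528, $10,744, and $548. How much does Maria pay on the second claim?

$1,211.20

Claim 1 — $528: $354 finishes the deductible; $174 goes to coinsurance; 20% of $174 = $34.80. Patient owes $388.80 (running OOP $388.80).
Claim 2 — $10,744: deductible already satisfied, so patient's share is 20% × $10,744 = $2,148.80. That would push OOP to $2,537.60, over the $1,600 cap, so patient pays $1,600 − $388.80 = $1,211.20.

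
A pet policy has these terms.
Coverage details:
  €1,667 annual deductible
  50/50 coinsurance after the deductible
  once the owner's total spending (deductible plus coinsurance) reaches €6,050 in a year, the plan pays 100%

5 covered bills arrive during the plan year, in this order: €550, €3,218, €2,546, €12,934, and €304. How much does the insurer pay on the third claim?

Claim 1 — €550: fully absorbed by the deductible. Owner pays €550; OOP now €550. Plan pays €550 − €550 = €0.
Claim 2 — €3,218: deductible takes €1,117, €2,101 remains; owner's 50% is €1,050.50. Cost to owner: €2,167.50. OOP to date €2,717.50. Plan pays €3,218 − €2,167.50 = €1,050.50.
Claim 3 — €2,546: deductible already satisfied, so owner's share is 50% × €2,546 = €1,273. Owner owes €1,273 (running OOP €3,990.50). Insurer: €2,546 − €1,273 = €1,273.

€1,273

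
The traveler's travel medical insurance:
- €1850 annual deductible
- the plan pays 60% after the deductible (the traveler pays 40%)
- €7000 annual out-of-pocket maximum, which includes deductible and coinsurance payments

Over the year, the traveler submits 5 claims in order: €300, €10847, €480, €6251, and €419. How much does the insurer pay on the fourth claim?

€5011.80

#1 (€300): all of it applies to the deductible. Traveler pays €300; OOP now €300. Plan pays €300 − €300 = €0.
#2 (€10847): deductible takes €1550, €9297 remains; 40% of €9297 = €3718.80. Cost to traveler: €5268.80. OOP to date €5568.80. Insurer: €10847 − €5268.80 = €5578.20.
#3 (€480): deductible already satisfied, so traveler's share is 40% × €480 = €192. Traveler pays €192; OOP now €5760.80. Plan pays €480 − €192 = €288.
#4 (€6251): deductible met; 40% of €6251 = €2500.40. That would push OOP to €8261.20, over the €7000 cap, so traveler pays €7000 − €5760.80 = €1239.20. Insurer: €6251 − €1239.20 = €5011.80.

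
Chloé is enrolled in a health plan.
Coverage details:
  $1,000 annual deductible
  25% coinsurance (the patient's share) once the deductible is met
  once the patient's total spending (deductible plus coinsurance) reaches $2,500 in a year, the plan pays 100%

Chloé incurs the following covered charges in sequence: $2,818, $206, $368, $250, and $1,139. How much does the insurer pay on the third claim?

$276

Bill 1, $2,818: deductible takes $1,000, $1,818 remains; 25% of $1,818 = $454.50. Patient owes $1,454.50 (running OOP $1,454.50). Insurer: $2,818 − $1,454.50 = $1,363.50.
Bill 2, $206: deductible already satisfied, so patient's share is 25% × $206 = $51.50. Cost to patient: $51.50. OOP to date $1,506. Insurer: $206 − $51.50 = $154.50.
Bill 3, $368: deductible already satisfied, so patient's share is 25% × $368 = $92. Patient owes $92 (running OOP $1,598). Plan pays $368 − $92 = $276.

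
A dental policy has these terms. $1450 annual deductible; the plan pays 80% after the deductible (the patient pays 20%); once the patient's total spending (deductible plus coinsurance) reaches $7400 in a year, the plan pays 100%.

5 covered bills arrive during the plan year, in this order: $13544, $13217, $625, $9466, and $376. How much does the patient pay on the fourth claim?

$762.80

#1 ($13544): $1450 finishes the deductible; $12094 goes to coinsurance; coinsurance $12094 × 20% = $2418.80. Patient pays $3868.80; OOP now $3868.80.
#2 ($13217): 20% coinsurance on $13217 = $2643.40. Patient pays $2643.40; OOP now $6512.20.
#3 ($625): deductible already satisfied, so patient's share is 20% × $625 = $125. Patient pays $125; OOP now $6637.20.
#4 ($9466): 20% coinsurance on $9466 = $1893.20. OOP would hit $8530.40 > $7400, so the cap limits the patient to $7400 − $6637.20 = $762.80.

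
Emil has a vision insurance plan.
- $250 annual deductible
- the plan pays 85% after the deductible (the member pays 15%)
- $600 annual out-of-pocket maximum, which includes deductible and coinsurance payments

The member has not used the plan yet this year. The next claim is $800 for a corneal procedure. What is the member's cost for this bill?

Deductible not yet touched, so the first $250 of the bill goes to the deductible.
That leaves $800 − $250 = $550 for coinsurance.
Coinsurance: $550 × 15% = $82.50.
Member responsibility before any cap: $250 + $82.50 = $332.50.
Cumulative spending $0 + $332.50 = $332.50 stays under the $600 maximum.

$332.50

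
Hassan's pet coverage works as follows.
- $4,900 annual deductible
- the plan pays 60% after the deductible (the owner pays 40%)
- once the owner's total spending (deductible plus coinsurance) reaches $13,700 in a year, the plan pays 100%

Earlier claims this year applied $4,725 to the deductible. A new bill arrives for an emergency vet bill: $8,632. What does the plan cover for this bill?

Deductible still to meet: $4,900 − $4,725 = $175.
That leaves $8,632 − $175 = $8,457 for coinsurance.
Owner's 40% share of $8,457 is $3,382.80.
Owner responsibility before any cap: $175 + $3,382.80 = $3,557.80.
Cumulative spending $4,725 + $3,557.80 = $8,282.80 stays under the $13,700 maximum.
Insurer pays the balance: $8,632 − $3,557.80 = $5,074.20.

$5,074.20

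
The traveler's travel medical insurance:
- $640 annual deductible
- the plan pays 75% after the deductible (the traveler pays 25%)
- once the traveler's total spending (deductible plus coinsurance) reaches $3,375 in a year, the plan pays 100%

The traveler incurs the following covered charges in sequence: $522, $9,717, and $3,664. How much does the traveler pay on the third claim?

$335.25

#1 ($522): all of it applies to the deductible. Traveler owes $522 (running OOP $522).
#2 ($9,717): $118 finishes the deductible; $9,599 goes to coinsurance; 25% of $9,599 = $2,399.75. Traveler pays $2,517.75; OOP now $3,039.75.
#3 ($3,664): 25% coinsurance on $3,664 = $916. Adding that to $3,039.75 gives $3,955.75, past the $3,375 cap; traveler pays only $3,375 − $3,039.75 = $335.25.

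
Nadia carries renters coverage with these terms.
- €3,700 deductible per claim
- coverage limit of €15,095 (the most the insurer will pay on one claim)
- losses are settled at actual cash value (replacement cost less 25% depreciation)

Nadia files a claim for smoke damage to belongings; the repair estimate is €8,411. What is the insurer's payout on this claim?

€2,608.25

At 25% depreciation, ACV = €8,411 − €2,102.75 = €6,308.25.
Subtract the deductible: €6,308.25 − €3,700 = €2,608.25.
That's under the €15,095 cap, so the insurer reimburses the full €2,608.25.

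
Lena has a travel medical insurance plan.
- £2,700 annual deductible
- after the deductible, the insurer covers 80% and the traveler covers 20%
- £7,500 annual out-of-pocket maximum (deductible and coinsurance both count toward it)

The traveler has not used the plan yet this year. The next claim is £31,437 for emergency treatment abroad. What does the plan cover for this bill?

£23,937

The full £2,700 deductible is still open; £2,700 of this bill applies to it.
After the £2,700 deductible portion, £31,437 − £2,700 = £28,737 is subject to coinsurance.
20% of £28,737 = £5,747.40 falls to the traveler.
That puts the traveler's cost at £2,700 + £5,747.40 = £8,447.40 before any cap.
Adding £8,447.40 to the £0 already spent would give £8,447.40, which exceeds the £7,500 cap; the traveler pays just £7,500 − £0 = £7,500.
The insurer covers the remainder: £31,437 − £7,500 = £23,937.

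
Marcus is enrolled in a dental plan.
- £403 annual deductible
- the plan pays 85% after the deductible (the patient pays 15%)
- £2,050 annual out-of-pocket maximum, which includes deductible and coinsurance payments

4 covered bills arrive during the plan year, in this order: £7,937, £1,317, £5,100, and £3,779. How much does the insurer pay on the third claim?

£4,780.65

#1 (£7,937): deductible takes £403, £7,534 remains; 15% of £7,534 = £1,130.10. Patient owes £1,533.10 (running OOP £1,533.10). Plan pays £7,937 − £1,533.10 = £6,403.90.
#2 (£1,317): deductible already satisfied, so patient's share is 15% × £1,317 = £197.55. Cost to patient: £197.55. OOP to date £1,730.65. Insurer: £1,317 − £197.55 = £1,119.45.
#3 (£5,100): deductible met; 15% of £5,100 = £765. Adding that to £1,730.65 gives £2,495.65, past the £2,050 cap; patient pays only £2,050 − £1,730.65 = £319.35. Insurer: £5,100 − £319.35 = £4,780.65.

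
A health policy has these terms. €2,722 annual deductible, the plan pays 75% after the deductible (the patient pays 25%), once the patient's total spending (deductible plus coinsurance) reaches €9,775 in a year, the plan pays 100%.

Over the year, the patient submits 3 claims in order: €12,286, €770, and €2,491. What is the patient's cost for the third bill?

€622.75

Claim 1 (€12,286): €2,722 finishes the deductible; €9,564 goes to coinsurance; coinsurance €9,564 × 25% = €2,391. Patient pays €5,113; OOP now €5,113.
Claim 2 (€770): deductible already satisfied, so patient's share is 25% × €770 = €192.50. Patient owes €192.50 (running OOP €5,305.50).
Claim 3 (€2,491): deductible already satisfied, so patient's share is 25% × €2,491 = €622.75. Cost to patient: €622.75. OOP to date €5,928.25.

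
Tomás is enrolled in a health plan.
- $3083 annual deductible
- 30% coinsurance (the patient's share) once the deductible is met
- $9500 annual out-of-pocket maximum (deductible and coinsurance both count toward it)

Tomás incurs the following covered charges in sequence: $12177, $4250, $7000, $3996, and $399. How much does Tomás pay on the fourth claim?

#1 ($12177): deductible takes $3083, $9094 remains; patient's 30% is $2728.20. Patient pays $5811.20; OOP now $5811.20.
#2 ($4250): deductible already satisfied, so patient's share is 30% × $4250 = $1275. Patient owes $1275 (running OOP $7086.20).
#3 ($7000): deductible already satisfied, so patient's share is 30% × $7000 = $2100. Patient owes $2100 (running OOP $9186.20).
#4 ($3996): deductible met; 30% of $3996 = $1198.80. That would push OOP to $10385, over the $9500 cap, so patient pays $9500 − $9186.20 = $313.80.

$313.80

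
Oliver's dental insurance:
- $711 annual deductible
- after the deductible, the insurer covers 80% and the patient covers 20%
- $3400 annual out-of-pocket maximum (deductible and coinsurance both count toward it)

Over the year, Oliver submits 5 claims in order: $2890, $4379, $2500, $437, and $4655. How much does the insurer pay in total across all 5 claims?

#1 ($2890): deductible takes $711, $2179 remains; coinsurance $2179 × 20% = $435.80. Patient pays $1146.80; OOP now $1146.80. Plan pays $2890 − $1146.80 = $1743.20.
#2 ($4379): deductible already satisfied, so patient's share is 20% × $4379 = $875.80. Patient owes $875.80 (running OOP $2022.60). Insurer: $4379 − $875.80 = $3503.20.
#3 ($2500): deductible met; 20% of $2500 = $500. Patient pays $500; OOP now $2522.60. Insurer: $2500 − $500 = $2000.
#4 ($437): deductible already satisfied, so patient's share is 20% × $437 = $87.40. Patient owes $87.40 (running OOP $2610). Insurer: $437 − $87.40 = $349.60.
#5 ($4655): 20% coinsurance on $4655 = $931. Adding that to $2610 gives $3541, past the $3400 cap; patient pays only $3400 − $2610 = $790. Plan pays $4655 − $790 = $3865.
Insurer total = bills − patient's total = $14861 − $3400 = $11461.

$11461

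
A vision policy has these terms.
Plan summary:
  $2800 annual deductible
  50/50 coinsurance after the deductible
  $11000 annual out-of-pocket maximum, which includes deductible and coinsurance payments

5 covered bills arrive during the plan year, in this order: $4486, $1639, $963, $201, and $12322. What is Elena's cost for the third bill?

#1 ($4486): $2800 to deductible, leaving $1686; coinsurance $1686 × 50% = $843. Member pays $3643; OOP now $3643.
#2 ($1639): deductible met; 50% of $1639 = $819.50. Member owes $819.50 (running OOP $4462.50).
#3 ($963): deductible met; 50% of $963 = $481.50. Member owes $481.50 (running OOP $4944).

$481.50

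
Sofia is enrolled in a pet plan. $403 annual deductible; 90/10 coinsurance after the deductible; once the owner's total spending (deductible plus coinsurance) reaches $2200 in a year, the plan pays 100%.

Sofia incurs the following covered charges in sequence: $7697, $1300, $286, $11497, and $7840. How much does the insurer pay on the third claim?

$257.40

Claim 1 ($7697): $403 to deductible, leaving $7294; owner's 10% is $729.40. Owner owes $1132.40 (running OOP $1132.40). Insurer: $7697 − $1132.40 = $6564.60.
Claim 2 ($1300): deductible already satisfied, so owner's share is 10% × $1300 = $130. Cost to owner: $130. OOP to date $1262.40. Plan pays $1300 − $130 = $1170.
Claim 3 ($286): deductible already satisfied, so owner's share is 10% × $286 = $28.60. Owner owes $28.60 (running OOP $1291). Insurer: $286 − $28.60 = $257.40.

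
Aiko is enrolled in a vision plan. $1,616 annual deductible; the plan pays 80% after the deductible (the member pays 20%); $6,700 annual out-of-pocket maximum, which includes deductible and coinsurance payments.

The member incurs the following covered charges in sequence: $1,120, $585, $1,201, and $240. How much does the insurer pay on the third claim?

Claim 1 ($1,120): fully absorbed by the deductible. Cost to member: $1,120. OOP to date $1,120. Insurer: $1,120 − $1,120 = $0.
Claim 2 ($585): $496 finishes the deductible; $89 goes to coinsurance; 20% of $89 = $17.80. Member pays $513.80; OOP now $1,633.80. Insurer: $585 − $513.80 = $71.20.
Claim 3 ($1,201): deductible already satisfied, so member's share is 20% × $1,201 = $240.20. Member owes $240.20 (running OOP $1,874). Insurer: $1,201 − $240.20 = $960.80.

$960.80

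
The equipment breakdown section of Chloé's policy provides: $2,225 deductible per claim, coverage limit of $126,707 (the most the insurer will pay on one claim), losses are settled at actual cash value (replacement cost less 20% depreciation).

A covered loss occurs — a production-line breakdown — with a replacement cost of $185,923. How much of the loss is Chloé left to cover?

$59,216

Actual cash value after 20% depreciation: $185,923 × 80% = $148,738.40.
Less the $2,225 deductible: $148,738.40 − $2,225 = $146,513.40.
$146,513.40 exceeds the $126,707 limit, so the insurer pays the limit: $126,707.
Out of pocket: $185,923 − $126,707 = $59,216.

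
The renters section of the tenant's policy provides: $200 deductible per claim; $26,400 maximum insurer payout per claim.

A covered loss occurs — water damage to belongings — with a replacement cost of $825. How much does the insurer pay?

$625

Subtract the deductible: $825 − $200 = $625.
That's under the $26,400 cap, so the insurer reimburses the full $625.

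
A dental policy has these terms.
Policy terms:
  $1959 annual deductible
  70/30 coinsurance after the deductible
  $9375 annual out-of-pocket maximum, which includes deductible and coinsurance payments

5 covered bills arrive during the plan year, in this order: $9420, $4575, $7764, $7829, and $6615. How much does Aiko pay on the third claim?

Bill 1, $9420: $1959 finishes the deductible; $7461 goes to coinsurance; coinsurance $7461 × 30% = $2238.30. Cost to patient: $4197.30. OOP to date $4197.30.
Bill 2, $4575: deductible already satisfied, so patient's share is 30% × $4575 = $1372.50. Patient owes $1372.50 (running OOP $5569.80).
Bill 3, $7764: 30% coinsurance on $7764 = $2329.20. Patient owes $2329.20 (running OOP $7899).

$2329.20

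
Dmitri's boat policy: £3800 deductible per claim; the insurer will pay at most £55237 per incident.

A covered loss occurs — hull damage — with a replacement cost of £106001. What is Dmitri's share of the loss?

Less the £3800 deductible: £106001 − £3800 = £102201.
The £55237 per-incident cap binds; insurer pays £55237.
Owner's share is the uncovered remainder: £106001 − £55237 = £50764.

£50764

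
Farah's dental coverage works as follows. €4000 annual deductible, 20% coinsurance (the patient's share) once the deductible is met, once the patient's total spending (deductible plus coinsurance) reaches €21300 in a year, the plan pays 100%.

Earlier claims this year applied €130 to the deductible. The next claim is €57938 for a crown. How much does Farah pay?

Deductible still to meet: €4000 − €130 = €3870.
After the €3870 deductible portion, €57938 − €3870 = €54068 is subject to coinsurance.
20% of €54068 = €10813.60 falls to the patient.
Patient responsibility before any cap: €3870 + €10813.60 = €14683.60.
Year-to-date out-of-pocket becomes €130 + €14683.60 = €14813.60, still under the €21300 maximum, so no cap applies.

€14683.60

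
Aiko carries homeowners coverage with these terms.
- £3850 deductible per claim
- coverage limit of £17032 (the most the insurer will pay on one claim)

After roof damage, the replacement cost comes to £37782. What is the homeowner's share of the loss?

Subtract the deductible: £37782 − £3850 = £33932.
£33932 exceeds the £17032 limit, so the insurer pays the limit: £17032.
Out of pocket: £37782 − £17032 = £20750.

£20750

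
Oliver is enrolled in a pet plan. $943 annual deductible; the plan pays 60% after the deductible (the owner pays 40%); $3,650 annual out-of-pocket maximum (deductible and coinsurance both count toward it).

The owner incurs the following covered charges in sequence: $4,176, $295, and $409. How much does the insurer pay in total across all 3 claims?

#1 ($4,176): $943 to deductible, leaving $3,233; owner's 40% is $1,293.20. Owner owes $2,236.20 (running OOP $2,236.20). Plan pays $4,176 − $2,236.20 = $1,939.80.
#2 ($295): deductible met; 40% of $295 = $118. Owner owes $118 (running OOP $2,354.20). Insurer: $295 − $118 = $177.
#3 ($409): deductible already satisfied, so owner's share is 40% × $409 = $163.60. Owner owes $163.60 (running OOP $2,517.80). Plan pays $409 − $163.60 = $245.40.
Insurer total: $1,939.80 + $177 + $245.40 = $2,362.20.

$2,362.20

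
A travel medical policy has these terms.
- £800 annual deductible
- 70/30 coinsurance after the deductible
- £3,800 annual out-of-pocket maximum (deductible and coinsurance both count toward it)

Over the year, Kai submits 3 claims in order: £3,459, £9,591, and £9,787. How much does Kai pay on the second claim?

£2,202.30

Bill 1, £3,459: £800 finishes the deductible; £2,659 goes to coinsurance; 30% of £2,659 = £797.70. Traveler pays £1,597.70; OOP now £1,597.70.
Bill 2, £9,591: deductible met; 30% of £9,591 = £2,877.30. OOP would hit £4,475 > £3,800, so the cap limits the traveler to £3,800 − £1,597.70 = £2,202.30.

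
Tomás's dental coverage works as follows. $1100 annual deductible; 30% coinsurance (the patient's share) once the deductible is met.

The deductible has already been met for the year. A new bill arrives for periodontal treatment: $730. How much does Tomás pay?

$219

The deductible is already satisfied, so the full bill goes to coinsurance.
Coinsurance: $730 × 30% = $219.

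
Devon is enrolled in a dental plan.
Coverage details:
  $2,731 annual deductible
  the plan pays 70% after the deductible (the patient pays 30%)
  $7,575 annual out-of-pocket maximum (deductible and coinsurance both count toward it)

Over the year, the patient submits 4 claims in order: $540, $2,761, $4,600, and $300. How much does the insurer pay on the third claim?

$3,220

#1 ($540): fully absorbed by the deductible. Cost to patient: $540. OOP to date $540. Insurer: $540 − $540 = $0.
#2 ($2,761): $2,191 to deductible, leaving $570; coinsurance $570 × 30% = $171. Patient pays $2,362; OOP now $2,902. Plan pays $2,761 − $2,362 = $399.
#3 ($4,600): 30% coinsurance on $4,600 = $1,380. Patient pays $1,380; OOP now $4,282. Insurer: $4,600 − $1,380 = $3,220.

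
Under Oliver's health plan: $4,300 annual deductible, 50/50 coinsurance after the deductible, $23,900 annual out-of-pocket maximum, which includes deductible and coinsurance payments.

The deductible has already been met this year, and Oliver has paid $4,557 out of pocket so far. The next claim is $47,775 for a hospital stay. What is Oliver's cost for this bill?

With the deductible met, the entire $47,775 is subject to coinsurance.
Coinsurance: $47,775 × 50% = $23,887.50.
That would bring total out-of-pocket to $28,444.50, past the $23,900 cap. The patient is capped at $23,900 − $4,557 = $19,343 on this claim.

$19,343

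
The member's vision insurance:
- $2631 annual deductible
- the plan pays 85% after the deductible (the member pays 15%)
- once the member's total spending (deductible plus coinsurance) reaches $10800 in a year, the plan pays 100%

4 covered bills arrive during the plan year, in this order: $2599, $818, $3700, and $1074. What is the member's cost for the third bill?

$555

Claim 1 ($2599): all of it applies to the deductible. Member pays $2599; OOP now $2599.
Claim 2 ($818): deductible takes $32, $786 remains; coinsurance $786 × 15% = $117.90. Member owes $149.90 (running OOP $2748.90).
Claim 3 ($3700): deductible met; 15% of $3700 = $555. Member owes $555 (running OOP $3303.90).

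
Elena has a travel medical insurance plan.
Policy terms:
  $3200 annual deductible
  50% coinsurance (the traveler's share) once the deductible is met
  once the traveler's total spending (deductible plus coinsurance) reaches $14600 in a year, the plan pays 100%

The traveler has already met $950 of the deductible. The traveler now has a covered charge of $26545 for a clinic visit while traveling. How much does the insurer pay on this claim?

Deductible still to meet: $3200 − $950 = $2250.
That leaves $26545 − $2250 = $24295 for coinsurance.
50% of $24295 = $12147.50 falls to the traveler.
So the traveler owes $2250 + $12147.50 = $14397.50 before any cap.
Adding $14397.50 to the $950 already spent would give $15347.50, which exceeds the $14600 cap; the traveler pays just $14600 − $950 = $13650.
The plan picks up $26545 − $13650 = $12895.

$12895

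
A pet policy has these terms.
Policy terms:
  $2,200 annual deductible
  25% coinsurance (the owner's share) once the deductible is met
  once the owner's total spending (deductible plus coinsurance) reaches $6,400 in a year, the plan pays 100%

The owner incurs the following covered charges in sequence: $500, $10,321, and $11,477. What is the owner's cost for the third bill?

Claim 1 — $500: fully absorbed by the deductible. Owner pays $500; OOP now $500.
Claim 2 — $10,321: $1,700 to deductible, leaving $8,621; 25% of $8,621 = $2,155.25. Owner pays $3,855.25; OOP now $4,355.25.
Claim 3 — $11,477: 25% coinsurance on $11,477 = $2,869.25. OOP would hit $7,224.50 > $6,400, so the cap limits the owner to $6,400 − $4,355.25 = $2,044.75.

$2,044.75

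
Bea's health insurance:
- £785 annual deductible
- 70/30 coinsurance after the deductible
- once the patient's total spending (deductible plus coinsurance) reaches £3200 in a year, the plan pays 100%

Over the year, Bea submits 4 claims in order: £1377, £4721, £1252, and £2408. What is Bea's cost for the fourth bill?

Claim 1 (£1377): £785 finishes the deductible; £592 goes to coinsurance; 30% of £592 = £177.60. Patient pays £962.60; OOP now £962.60.
Claim 2 (£4721): 30% coinsurance on £4721 = £1416.30. Patient pays £1416.30; OOP now £2378.90.
Claim 3 (£1252): deductible met; 30% of £1252 = £375.60. Patient pays £375.60; OOP now £2754.50.
Claim 4 (£2408): 30% coinsurance on £2408 = £722.40. Adding that to £2754.50 gives £3476.90, past the £3200 cap; patient pays only £3200 − £2754.50 = £445.50.

£445.50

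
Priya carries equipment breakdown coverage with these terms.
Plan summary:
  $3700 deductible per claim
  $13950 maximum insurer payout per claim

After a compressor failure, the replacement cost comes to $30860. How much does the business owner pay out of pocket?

After the deductible, $30860 − $3700 = $27160 remains.
Since $27160 > $13950, the payout is capped at $13950.
Business owner's share is the uncovered remainder: $30860 − $13950 = $16910.

$16910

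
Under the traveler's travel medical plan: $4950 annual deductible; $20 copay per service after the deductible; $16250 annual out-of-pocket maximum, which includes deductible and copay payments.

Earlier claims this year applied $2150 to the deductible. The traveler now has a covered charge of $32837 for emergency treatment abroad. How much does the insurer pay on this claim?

$30017

$2150 of the $4950 deductible is already met, leaving $2800.
That leaves $32837 − $2800 = $30037 for the copay.
Copay on this service: $20.
Traveler responsibility before any cap: $2800 + $20 = $2820.
Total out-of-pocket so far would be $2150 + $2820 = $4970, below the $16250 cap — no reduction.
Insurer pays the balance: $32837 − $2820 = $30017.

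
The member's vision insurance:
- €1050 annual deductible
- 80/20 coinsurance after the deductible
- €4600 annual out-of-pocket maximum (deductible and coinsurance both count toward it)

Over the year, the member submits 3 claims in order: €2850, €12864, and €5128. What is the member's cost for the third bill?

€617.20

Claim 1 (€2850): €1050 finishes the deductible; €1800 goes to coinsurance; coinsurance €1800 × 20% = €360. Cost to member: €1410. OOP to date €1410.
Claim 2 (€12864): 20% coinsurance on €12864 = €2572.80. Cost to member: €2572.80. OOP to date €3982.80.
Claim 3 (€5128): 20% coinsurance on €5128 = €1025.60. That would push OOP to €5008.40, over the €4600 cap, so member pays €4600 − €3982.80 = €617.20.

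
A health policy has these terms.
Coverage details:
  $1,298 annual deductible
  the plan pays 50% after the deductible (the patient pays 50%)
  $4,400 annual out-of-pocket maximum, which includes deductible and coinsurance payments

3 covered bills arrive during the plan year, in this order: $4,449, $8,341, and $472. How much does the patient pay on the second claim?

$1,526.50

Bill 1, $4,449: $1,298 to deductible, leaving $3,151; coinsurance $3,151 × 50% = $1,575.50. Patient pays $2,873.50; OOP now $2,873.50.
Bill 2, $8,341: deductible already satisfied, so patient's share is 50% × $8,341 = $4,170.50. Adding that to $2,873.50 gives $7,044, past the $4,400 cap; patient pays only $4,400 − $2,873.50 = $1,526.50.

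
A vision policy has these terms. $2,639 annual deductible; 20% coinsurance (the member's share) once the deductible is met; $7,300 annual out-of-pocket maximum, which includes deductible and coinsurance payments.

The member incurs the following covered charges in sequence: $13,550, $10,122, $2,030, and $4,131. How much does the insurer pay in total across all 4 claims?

$22,533

Claim 1 — $13,550: deductible takes $2,639, $10,911 remains; 20% of $10,911 = $2,182.20. Member pays $4,821.20; OOP now $4,821.20. Plan pays $13,550 − $4,821.20 = $8,728.80.
Claim 2 — $10,122: 20% coinsurance on $10,122 = $2,024.40. Member pays $2,024.40; OOP now $6,845.60. Plan pays $10,122 − $2,024.40 = $8,097.60.
Claim 3 — $2,030: deductible met; 20% of $2,030 = $406. Member owes $406 (running OOP $7,251.60). Insurer: $2,030 − $406 = $1,624.
Claim 4 — $4,131: 20% coinsurance on $4,131 = $826.20. OOP would hit $8,077.80 > $7,300, so the cap limits the member to $7,300 − $7,251.60 = $48.40. Insurer: $4,131 − $48.40 = $4,082.60.
Insurer total = bills − member's total = $29,833 − $7,300 = $22,533.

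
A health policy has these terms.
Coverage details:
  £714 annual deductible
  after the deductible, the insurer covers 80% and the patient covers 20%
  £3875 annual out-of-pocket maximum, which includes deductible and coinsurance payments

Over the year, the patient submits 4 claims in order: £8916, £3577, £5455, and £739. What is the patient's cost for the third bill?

£805.20

Claim 1 — £8916: deductible takes £714, £8202 remains; 20% of £8202 = £1640.40. Patient pays £2354.40; OOP now £2354.40.
Claim 2 — £3577: deductible met; 20% of £3577 = £715.40. Patient owes £715.40 (running OOP £3069.80).
Claim 3 — £5455: deductible met; 20% of £5455 = £1091. OOP would hit £4160.80 > £3875, so the cap limits the patient to £3875 − £3069.80 = £805.20.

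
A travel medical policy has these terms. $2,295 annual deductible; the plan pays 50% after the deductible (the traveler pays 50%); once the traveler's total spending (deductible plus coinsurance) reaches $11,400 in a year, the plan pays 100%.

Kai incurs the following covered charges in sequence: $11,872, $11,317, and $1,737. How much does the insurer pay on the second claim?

#1 ($11,872): deductible takes $2,295, $9,577 remains; 50% of $9,577 = $4,788.50. Traveler owes $7,083.50 (running OOP $7,083.50). Plan pays $11,872 − $7,083.50 = $4,788.50.
#2 ($11,317): deductible met; 50% of $11,317 = $5,658.50. OOP would hit $12,742 > $11,400, so the cap limits the traveler to $11,400 − $7,083.50 = $4,316.50. Insurer: $11,317 − $4,316.50 = $7,000.50.

$7,000.50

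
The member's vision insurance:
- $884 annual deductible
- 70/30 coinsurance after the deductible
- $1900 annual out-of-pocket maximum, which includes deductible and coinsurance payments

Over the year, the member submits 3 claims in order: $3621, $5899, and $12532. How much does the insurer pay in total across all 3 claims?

$20152

Claim 1 ($3621): $884 finishes the deductible; $2737 goes to coinsurance; coinsurance $2737 × 30% = $821.10. Member pays $1705.10; OOP now $1705.10. Insurer: $3621 − $1705.10 = $1915.90.
Claim 2 ($5899): deductible already satisfied, so member's share is 30% × $5899 = $1769.70. Adding that to $1705.10 gives $3474.80, past the $1900 cap; member pays only $1900 − $1705.10 = $194.90. Insurer: $5899 − $194.90 = $5704.10.
Claim 3 ($12532): deductible met; 30% of $12532 = $3759.60. OOP would hit $5659.60 > $1900, so the cap limits the member to $1900 − $1900 = $0. Insurer: $12532 − $0 = $12532.
Insurer total: $1915.90 + $5704.10 + $12532 = $20152.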